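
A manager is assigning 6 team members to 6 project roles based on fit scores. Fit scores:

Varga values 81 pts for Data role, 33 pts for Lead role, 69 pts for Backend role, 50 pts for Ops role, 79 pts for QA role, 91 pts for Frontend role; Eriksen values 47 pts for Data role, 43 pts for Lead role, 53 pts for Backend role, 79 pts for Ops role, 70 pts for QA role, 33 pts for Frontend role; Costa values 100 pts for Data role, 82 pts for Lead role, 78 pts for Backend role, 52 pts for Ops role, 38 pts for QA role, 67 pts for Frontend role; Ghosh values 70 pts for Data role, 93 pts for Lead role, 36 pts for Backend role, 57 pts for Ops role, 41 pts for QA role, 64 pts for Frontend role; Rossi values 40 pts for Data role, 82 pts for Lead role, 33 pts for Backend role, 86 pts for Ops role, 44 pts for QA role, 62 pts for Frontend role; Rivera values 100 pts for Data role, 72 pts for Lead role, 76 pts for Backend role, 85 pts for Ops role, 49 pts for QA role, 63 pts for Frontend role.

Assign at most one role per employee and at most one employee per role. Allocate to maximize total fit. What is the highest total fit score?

Optimal: Varga→Frontend role (91 pts), Eriksen→QA role (70 pts), Costa→Backend role (78 pts), Ghosh→Lead role (93 pts), Rossi→Ops role (86 pts), Rivera→Data role (100 pts) — total 91+70+78+93+86+100 = 518 pts.
Row-greedy (each employee in turn takes its best remaining role) gives 483 pts, worse by 35.
Next-best assignment: Varga→Frontend role, Eriksen→QA role, Costa→Data role, Ghosh→Lead role, Rossi→Ops role, Rivera→Backend role = 516 pts.
Swapping Costa↔Varga (Costa→Frontend role 67 pts, Varga→Backend role 69 pts) loses 33.
Checked against all permutations: 518 pts is optimal.

Max total: 518 pts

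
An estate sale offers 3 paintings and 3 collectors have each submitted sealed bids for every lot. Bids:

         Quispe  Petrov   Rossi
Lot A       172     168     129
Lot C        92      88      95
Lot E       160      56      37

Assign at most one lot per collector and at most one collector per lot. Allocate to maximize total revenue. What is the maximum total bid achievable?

Optimal: Quispe→Lot E ($160), Petrov→Lot A ($168), Rossi→Lot C ($95) — total 160+168+95 = $423.
Max-entry greedy (repeatedly take the single best remaining cell) gives $323, worse by 100.

Maximum total: $423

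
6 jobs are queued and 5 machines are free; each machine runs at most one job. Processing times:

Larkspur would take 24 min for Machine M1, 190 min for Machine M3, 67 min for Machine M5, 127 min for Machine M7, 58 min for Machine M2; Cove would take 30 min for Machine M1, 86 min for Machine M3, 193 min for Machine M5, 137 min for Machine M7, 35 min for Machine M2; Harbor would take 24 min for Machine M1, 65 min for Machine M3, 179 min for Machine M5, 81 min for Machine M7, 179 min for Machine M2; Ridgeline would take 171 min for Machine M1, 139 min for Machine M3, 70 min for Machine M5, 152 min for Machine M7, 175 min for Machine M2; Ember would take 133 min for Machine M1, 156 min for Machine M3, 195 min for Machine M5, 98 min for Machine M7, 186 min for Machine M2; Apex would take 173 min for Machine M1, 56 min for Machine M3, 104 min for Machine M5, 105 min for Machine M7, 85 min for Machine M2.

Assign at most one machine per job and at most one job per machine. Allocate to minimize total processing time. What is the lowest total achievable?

Optimal: Larkspur→Machine M1 (24 min), Apex→Machine M3 (56 min), Ridgeline→Machine M5 (70 min), Harbor→Machine M7 (81 min), Cove→Machine M2 (35 min) — total 24+56+70+81+35 = 266 min.
Row-greedy (each job in turn takes its cheapest remaining machine) gives 292 min, worse by 26.
Next-best assignment: Harbor→Machine M1, Apex→Machine M3, Larkspur→Machine M5, Ember→Machine M7, Cove→Machine M2 = 280 min.
No other one-to-one assignment undercuts 266 min.

Min total: 266 min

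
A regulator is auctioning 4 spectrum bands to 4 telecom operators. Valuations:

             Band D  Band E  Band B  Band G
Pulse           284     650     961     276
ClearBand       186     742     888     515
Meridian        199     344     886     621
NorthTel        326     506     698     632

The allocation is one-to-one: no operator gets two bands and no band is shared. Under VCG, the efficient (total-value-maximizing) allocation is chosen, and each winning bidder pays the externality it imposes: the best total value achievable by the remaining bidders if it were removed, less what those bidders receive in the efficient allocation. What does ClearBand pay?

Efficient allocation: Pulse→Band B ($961M), ClearBand→Band E ($742M), Meridian→Band G ($621M), NorthTel→Band D ($326M); total welfare W = $2650M.
ClearBand receives Band E at value $742M, so the others get W − 742 = $1908M.
Without ClearBand: best allocation of the remaining 3 bidders over all 4 bands is Pulse→Band E ($650M), Meridian→Band B ($886M), NorthTel→Band G ($632M), total $2168M.
VCG payment = (others' best without ClearBand) − (others' welfare with ClearBand) = 2168 − 1908 = $260M.

ClearBand pays $260M.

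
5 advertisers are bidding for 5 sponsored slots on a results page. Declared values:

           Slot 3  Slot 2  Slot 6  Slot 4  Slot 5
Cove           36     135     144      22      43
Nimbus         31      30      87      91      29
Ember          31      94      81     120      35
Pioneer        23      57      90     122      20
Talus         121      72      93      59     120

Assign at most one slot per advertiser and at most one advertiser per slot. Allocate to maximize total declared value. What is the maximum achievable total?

Optimal: Cove→Slot 6 ($144), Nimbus→Slot 3 ($31), Ember→Slot 2 ($94), Pioneer→Slot 4 ($122), Talus→Slot 5 ($120) — total 144+31+94+122+120 = $511.
Swapping Pioneer↔Cove (Pioneer→Slot 6 $90, Cove→Slot 4 $22) loses 154.

Max total: $511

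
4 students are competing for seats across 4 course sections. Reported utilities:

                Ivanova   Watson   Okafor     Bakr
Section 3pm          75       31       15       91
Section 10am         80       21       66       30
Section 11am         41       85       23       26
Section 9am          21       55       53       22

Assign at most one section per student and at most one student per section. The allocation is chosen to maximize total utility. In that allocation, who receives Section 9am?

Optimal: Ivanova→Section 10am (80 points), Watson→Section 11am (85 points), Okafor→Section 9am (53 points), Bakr→Section 3pm (91 points) — total 80+85+53+91 = 309 points.
No other one-to-one assignment exceeds 309 points.
Okafor's own top section is Section 10am (66 points), but forcing Okafor→Section 10am and reassigning the rest optimally gives only 263 points — worse by 46.

Okafor receives Section 9am.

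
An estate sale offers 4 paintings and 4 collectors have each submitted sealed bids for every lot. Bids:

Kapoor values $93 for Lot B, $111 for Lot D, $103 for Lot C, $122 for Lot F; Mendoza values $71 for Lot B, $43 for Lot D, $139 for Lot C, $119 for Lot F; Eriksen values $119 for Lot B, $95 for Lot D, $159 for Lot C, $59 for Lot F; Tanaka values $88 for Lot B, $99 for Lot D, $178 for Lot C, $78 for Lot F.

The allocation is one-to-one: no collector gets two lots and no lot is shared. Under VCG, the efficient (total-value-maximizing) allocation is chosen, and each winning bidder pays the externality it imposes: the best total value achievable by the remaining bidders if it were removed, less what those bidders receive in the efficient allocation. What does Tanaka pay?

Efficient allocation: Kapoor→Lot D ($111), Mendoza→Lot F ($119), Eriksen→Lot B ($119), Tanaka→Lot C ($178); total welfare W = $527.
Tanaka receives Lot C at value $178, so the others get W − 178 = $349.
Without Tanaka: best allocation of the remaining 3 bidders over all 4 lots is Kapoor→Lot D ($111), Mendoza→Lot F ($119), Eriksen→Lot C ($159), total $389.
VCG payment = (others' best without Tanaka) − (others' welfare with Tanaka) = 389 − 349 = $40.

Tanaka pays $40.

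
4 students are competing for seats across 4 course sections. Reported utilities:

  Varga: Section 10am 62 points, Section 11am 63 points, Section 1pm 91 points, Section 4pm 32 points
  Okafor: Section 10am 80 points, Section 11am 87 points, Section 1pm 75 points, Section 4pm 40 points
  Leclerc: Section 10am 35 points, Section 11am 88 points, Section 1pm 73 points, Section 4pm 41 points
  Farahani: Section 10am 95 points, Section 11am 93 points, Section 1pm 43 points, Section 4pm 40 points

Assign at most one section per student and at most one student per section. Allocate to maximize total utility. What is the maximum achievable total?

This is a one-to-one assignment (maximum-weight bipartite matching).
Optimal: Varga→Section 1pm (91 points), Okafor→Section 11am (87 points), Leclerc→Section 4pm (41 points), Farahani→Section 10am (95 points) — total 91+87+41+95 = 314 points.
Swapping Varga↔Farahani (Varga→Section 10am 62 points, Farahani→Section 1pm 43 points) loses 81.

Max total: 314 points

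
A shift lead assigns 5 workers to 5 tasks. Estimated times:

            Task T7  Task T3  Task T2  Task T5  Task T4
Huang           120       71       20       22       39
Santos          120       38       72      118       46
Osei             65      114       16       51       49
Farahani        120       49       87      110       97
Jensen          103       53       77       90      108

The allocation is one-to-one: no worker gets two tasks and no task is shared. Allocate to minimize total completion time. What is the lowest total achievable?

Minimum total: 236 min

Optimal: Huang→Task T5 (22 min), Santos→Task T4 (46 min), Osei→Task T2 (16 min), Farahani→Task T3 (49 min), Jensen→Task T7 (103 min) — total 22+46+16+49+103 = 236 min.
Min-entry greedy (repeatedly take the single cheapest remaining cell) gives 276 min, worse by 40.
Every other assignment is strictly worse.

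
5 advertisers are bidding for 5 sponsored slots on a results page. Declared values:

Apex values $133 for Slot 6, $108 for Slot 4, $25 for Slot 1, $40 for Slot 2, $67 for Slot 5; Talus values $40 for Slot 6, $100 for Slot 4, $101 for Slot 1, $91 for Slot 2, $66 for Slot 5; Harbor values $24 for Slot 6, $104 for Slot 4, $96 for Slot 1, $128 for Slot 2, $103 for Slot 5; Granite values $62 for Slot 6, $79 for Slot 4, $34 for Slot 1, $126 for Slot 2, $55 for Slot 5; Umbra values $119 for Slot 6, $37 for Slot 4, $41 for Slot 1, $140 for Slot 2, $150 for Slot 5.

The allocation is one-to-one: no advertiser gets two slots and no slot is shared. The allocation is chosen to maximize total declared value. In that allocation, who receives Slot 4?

Harbor receives Slot 4.

Treat this as an assignment problem: match each advertiser to one slot.
Optimal: Apex→Slot 6 ($133), Talus→Slot 1 ($101), Harbor→Slot 4 ($104), Granite→Slot 2 ($126), Umbra→Slot 5 ($150) — total 133+101+104+126+150 = $614.
Max-entry greedy (repeatedly take the single best remaining cell) gives $591, worse by 23.
Harbor's own top slot is Slot 2 ($128), but forcing Harbor→Slot 2 and reassigning the rest optimally gives only $591 — worse by 23.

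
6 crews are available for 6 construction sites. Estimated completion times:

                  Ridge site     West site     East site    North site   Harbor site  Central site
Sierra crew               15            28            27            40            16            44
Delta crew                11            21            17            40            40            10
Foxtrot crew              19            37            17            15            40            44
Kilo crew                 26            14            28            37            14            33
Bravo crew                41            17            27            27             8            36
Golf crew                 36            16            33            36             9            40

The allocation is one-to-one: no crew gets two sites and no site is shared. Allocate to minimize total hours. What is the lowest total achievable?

Minimum total: 90 hours

Optimal: Sierra crew→Ridge site (15 hours), Delta crew→Central site (10 hours), Foxtrot crew→North site (15 hours), Kilo crew→West site (14 hours), Bravo crew→East site (27 hours), Golf crew→Harbor site (9 hours) — total 15+10+15+14+27+9 = 90 hours.
Column-greedy (each site in turn goes to its cheapest remaining crew) gives 122 hours, worse by 32.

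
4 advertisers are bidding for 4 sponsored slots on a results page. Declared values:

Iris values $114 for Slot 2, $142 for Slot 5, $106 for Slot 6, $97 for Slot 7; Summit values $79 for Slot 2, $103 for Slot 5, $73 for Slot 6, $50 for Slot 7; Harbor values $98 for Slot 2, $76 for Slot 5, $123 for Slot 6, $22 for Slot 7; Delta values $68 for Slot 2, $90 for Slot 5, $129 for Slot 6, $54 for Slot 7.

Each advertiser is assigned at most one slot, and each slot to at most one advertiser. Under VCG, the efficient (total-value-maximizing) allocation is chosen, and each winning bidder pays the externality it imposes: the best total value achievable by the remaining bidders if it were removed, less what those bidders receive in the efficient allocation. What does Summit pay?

Summit pays $45.

Efficient allocation: Iris→Slot 7 ($97), Summit→Slot 5 ($103), Harbor→Slot 2 ($98), Delta→Slot 6 ($129); total welfare W = $427.
Summit receives Slot 5 at value $103, so the others get W − 103 = $324.
Without Summit: best allocation of the remaining 3 bidders over all 4 slots is Iris→Slot 5 ($142), Harbor→Slot 2 ($98), Delta→Slot 6 ($129), total $369.
VCG payment = (others' best without Summit) − (others' welfare with Summit) = 369 − 324 = $45.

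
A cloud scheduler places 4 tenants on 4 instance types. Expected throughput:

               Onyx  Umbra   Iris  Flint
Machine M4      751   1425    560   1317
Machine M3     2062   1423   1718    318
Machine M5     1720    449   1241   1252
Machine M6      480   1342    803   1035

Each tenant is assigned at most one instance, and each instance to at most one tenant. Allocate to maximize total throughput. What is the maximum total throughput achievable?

Maximum total: 6097 ops/s

Optimal: Onyx→Machine M5 (1720 ops/s), Umbra→Machine M6 (1342 ops/s), Iris→Machine M3 (1718 ops/s), Flint→Machine M4 (1317 ops/s) — total 1720+1342+1718+1317 = 6097 ops/s.
Column-greedy (each instance in turn goes to its best remaining tenant) gives 5542 ops/s, worse by 555.
Next-best assignment: Onyx→Machine M3, Umbra→Machine M6, Iris→Machine M5, Flint→Machine M4 = 5962 ops/s.
Swapping Iris↔Flint (Iris→Machine M4 560 ops/s, Flint→Machine M3 318 ops/s) loses 2157.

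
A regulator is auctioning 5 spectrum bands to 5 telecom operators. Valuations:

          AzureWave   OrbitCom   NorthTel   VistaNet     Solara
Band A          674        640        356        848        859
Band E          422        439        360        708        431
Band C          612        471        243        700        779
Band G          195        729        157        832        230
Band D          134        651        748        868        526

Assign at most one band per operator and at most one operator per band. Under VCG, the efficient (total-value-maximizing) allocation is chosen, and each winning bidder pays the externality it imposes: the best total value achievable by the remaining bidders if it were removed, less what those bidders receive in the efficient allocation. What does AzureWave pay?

Efficient allocation: AzureWave→Band C ($612M), OrbitCom→Band G ($729M), NorthTel→Band D ($748M), VistaNet→Band E ($708M), Solara→Band A ($859M); total welfare W = $3656M.
AzureWave receives Band C at value $612M, so the others get W − 612 = $3044M.
Without AzureWave: best allocation of the remaining 4 bidders over all 5 bands is OrbitCom→Band G ($729M), NorthTel→Band D ($748M), VistaNet→Band A ($848M), Solara→Band C ($779M), total $3104M.
VCG payment = (others' best without AzureWave) − (others' welfare with AzureWave) = 3104 − 3044 = $60M.

AzureWave pays $60M.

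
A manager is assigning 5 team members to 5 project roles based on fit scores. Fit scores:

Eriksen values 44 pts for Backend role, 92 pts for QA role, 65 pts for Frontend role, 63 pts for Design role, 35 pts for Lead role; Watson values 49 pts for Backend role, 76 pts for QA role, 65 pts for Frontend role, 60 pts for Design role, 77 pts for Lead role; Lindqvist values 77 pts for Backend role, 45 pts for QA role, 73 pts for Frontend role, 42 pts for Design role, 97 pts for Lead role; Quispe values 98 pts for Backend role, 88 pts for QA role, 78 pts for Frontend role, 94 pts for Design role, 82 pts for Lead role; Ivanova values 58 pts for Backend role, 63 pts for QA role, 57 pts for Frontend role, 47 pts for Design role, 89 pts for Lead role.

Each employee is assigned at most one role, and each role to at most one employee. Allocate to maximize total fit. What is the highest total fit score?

Maximum total: 417 pts

This is the linear assignment problem.
Optimal: Eriksen→QA role (92 pts), Watson→Frontend role (65 pts), Lindqvist→Backend role (77 pts), Quispe→Design role (94 pts), Ivanova→Lead role (89 pts) — total 92+65+77+94+89 = 417 pts.
Row-greedy (each employee in turn takes its best remaining role) gives 397 pts, worse by 20.
Next-best assignment: Eriksen→QA role, Watson→Design role, Lindqvist→Frontend role, Quispe→Backend role, Ivanova→Lead role = 412 pts.
Swapping Eriksen↔Quispe (Eriksen→Design role 63 pts, Quispe→QA role 88 pts) loses 35.
No other one-to-one assignment exceeds 417 pts.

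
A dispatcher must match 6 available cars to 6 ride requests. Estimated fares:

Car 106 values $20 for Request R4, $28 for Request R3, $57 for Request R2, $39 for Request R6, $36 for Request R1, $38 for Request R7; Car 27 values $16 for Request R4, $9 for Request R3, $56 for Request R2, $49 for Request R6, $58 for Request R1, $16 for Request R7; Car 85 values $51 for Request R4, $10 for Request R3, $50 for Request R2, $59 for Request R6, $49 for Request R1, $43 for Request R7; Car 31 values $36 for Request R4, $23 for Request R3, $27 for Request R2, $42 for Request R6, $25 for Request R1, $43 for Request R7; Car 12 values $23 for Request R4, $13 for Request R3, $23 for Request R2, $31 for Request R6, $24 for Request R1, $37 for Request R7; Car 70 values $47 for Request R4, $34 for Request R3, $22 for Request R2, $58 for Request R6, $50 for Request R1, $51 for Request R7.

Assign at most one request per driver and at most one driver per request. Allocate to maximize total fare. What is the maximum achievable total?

This is a one-to-one assignment (maximum-weight bipartite matching).
Optimal: Car 106→Request R2 ($57), Car 27→Request R1 ($58), Car 85→Request R4 ($51), Car 31→Request R3 ($23), Car 12→Request R7 ($37), Car 70→Request R6 ($58) — total 57+58+51+23+37+58 = $284.
Column-greedy (each request in turn goes to its best remaining driver) gives $253, worse by 31.

Max total: $284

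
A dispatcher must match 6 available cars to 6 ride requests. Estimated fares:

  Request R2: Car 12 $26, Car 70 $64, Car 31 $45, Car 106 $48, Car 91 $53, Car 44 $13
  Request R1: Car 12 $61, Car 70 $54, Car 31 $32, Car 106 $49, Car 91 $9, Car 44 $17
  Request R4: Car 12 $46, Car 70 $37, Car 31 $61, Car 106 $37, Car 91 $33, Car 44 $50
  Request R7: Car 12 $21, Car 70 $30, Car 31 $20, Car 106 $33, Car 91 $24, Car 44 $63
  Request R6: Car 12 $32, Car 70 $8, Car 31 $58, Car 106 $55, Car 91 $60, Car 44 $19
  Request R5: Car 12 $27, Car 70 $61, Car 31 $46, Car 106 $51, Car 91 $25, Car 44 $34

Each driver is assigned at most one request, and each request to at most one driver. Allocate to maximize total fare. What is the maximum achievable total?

Optimal: Car 12→Request R1 ($61), Car 70→Request R2 ($64), Car 31→Request R4 ($61), Car 106→Request R5 ($51), Car 91→Request R6 ($60), Car 44→Request R7 ($63) — total 61+64+61+51+60+63 = $360.
Next-best assignment: Car 12→Request R1, Car 70→Request R5, Car 31→Request R4, Car 106→Request R2, Car 91→Request R6, Car 44→Request R7 = $354.

Maximum total: $360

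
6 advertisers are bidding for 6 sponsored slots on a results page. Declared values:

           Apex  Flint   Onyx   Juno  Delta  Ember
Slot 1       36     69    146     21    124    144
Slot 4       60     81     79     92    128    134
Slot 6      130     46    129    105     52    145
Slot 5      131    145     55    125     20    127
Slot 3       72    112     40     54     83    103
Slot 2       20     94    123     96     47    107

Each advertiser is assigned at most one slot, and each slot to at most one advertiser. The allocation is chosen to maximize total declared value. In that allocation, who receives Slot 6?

Optimal: Apex→Slot 6 ($130), Flint→Slot 3 ($112), Onyx→Slot 2 ($123), Juno→Slot 5 ($125), Delta→Slot 4 ($128), Ember→Slot 1 ($144) — total 130+112+123+125+128+144 = $762.
Max-entry greedy (repeatedly take the single best remaining cell) gives $732, worse by 30.
Next-best assignment: Apex→Slot 5, Flint→Slot 3, Onyx→Slot 1, Juno→Slot 2, Delta→Slot 4, Ember→Slot 6 = $758.
Checked against all permutations: $762 is optimal.
Apex's own top slot is Slot 5 ($131), but forcing Apex→Slot 5 and reassigning the rest optimally gives only $758 — worse by 4.

Apex receives Slot 6.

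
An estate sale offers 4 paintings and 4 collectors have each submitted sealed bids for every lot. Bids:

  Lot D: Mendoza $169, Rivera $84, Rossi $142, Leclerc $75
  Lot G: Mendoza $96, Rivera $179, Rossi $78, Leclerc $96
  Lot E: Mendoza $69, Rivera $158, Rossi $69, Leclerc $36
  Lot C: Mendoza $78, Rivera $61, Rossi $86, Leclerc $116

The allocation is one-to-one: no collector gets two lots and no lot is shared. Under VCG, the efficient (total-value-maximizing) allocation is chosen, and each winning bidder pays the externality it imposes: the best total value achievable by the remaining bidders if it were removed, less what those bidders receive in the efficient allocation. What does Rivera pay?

Efficient allocation: Mendoza→Lot D ($169), Rivera→Lot G ($179), Rossi→Lot E ($69), Leclerc→Lot C ($116); total welfare W = $533.
Rivera receives Lot G at value $179, so the others get W − 179 = $354.
Without Rivera: best allocation of the remaining 3 bidders over all 4 lots is Mendoza→Lot D ($169), Rossi→Lot G ($78), Leclerc→Lot C ($116), total $363.
VCG payment = (others' best without Rivera) − (others' welfare with Rivera) = 363 − 354 = $9.

Rivera pays $9.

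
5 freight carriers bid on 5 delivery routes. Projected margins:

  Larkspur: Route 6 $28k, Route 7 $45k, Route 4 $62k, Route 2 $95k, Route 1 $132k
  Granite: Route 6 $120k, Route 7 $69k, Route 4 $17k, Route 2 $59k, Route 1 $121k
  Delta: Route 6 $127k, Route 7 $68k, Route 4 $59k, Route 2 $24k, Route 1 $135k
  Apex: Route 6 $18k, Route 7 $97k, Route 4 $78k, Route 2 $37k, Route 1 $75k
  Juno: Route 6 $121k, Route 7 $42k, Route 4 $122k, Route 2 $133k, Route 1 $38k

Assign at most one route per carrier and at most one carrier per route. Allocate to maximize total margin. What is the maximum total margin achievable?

Optimal: Larkspur→Route 2 ($95k), Granite→Route 6 ($120k), Delta→Route 1 ($135k), Apex→Route 7 ($97k), Juno→Route 4 ($122k) — total 95+120+135+97+122 = $569k.
Row-greedy (each carrier in turn takes its best remaining route) gives $531k, worse by 38.
Next-best assignment: Larkspur→Route 2, Granite→Route 1, Delta→Route 6, Apex→Route 7, Juno→Route 4 = $562k.

Maximum total: $569k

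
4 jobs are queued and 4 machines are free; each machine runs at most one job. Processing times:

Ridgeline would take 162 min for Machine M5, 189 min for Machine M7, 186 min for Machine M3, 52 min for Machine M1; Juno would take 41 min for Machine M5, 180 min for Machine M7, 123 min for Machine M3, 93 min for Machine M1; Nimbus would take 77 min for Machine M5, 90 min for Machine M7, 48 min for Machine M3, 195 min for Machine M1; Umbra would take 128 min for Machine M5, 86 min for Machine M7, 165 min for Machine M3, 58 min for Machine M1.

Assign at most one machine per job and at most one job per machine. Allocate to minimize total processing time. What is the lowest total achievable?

Optimal: Ridgeline→Machine M1 (52 min), Juno→Machine M5 (41 min), Nimbus→Machine M3 (48 min), Umbra→Machine M7 (86 min) — total 52+41+48+86 = 227 min.
Next-best assignment: Ridgeline→Machine M7, Juno→Machine M5, Nimbus→Machine M3, Umbra→Machine M1 = 336 min.

Min total: 227 min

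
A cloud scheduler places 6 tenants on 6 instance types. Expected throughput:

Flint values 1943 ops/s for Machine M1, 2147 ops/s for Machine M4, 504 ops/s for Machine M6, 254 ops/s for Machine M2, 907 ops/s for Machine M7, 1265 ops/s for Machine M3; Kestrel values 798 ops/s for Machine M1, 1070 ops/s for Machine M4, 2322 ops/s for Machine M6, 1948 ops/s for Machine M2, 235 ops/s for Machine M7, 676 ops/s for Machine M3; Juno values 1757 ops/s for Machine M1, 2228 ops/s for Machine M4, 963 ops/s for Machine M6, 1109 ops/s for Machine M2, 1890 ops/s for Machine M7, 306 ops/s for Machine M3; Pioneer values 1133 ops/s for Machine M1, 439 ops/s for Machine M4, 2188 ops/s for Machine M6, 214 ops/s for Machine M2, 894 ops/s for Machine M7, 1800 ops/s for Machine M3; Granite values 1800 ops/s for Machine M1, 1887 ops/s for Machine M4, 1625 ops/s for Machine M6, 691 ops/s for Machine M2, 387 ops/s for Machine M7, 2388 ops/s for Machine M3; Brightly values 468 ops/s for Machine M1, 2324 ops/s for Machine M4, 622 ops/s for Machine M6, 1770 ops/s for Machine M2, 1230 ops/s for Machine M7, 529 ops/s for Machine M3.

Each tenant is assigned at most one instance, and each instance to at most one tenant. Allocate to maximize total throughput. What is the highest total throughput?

Max total: 12681 ops/s

Optimal: Flint→Machine M1 (1943 ops/s), Kestrel→Machine M2 (1948 ops/s), Juno→Machine M7 (1890 ops/s), Pioneer→Machine M6 (2188 ops/s), Granite→Machine M3 (2388 ops/s), Brightly→Machine M4 (2324 ops/s) — total 1943+1948+1890+2188+2388+2324 = 12681 ops/s.
Column-greedy (each instance in turn goes to its best remaining tenant) gives 10980 ops/s, worse by 1701.
Next-best assignment: Flint→Machine M1, Kestrel→Machine M2, Juno→Machine M4, Pioneer→Machine M6, Granite→Machine M3, Brightly→Machine M7 = 11925 ops/s.
Swapping Brightly↔Pioneer (Brightly→Machine M6 622 ops/s, Pioneer→Machine M4 439 ops/s) loses 3451.
No other one-to-one assignment exceeds 12681 ops/s.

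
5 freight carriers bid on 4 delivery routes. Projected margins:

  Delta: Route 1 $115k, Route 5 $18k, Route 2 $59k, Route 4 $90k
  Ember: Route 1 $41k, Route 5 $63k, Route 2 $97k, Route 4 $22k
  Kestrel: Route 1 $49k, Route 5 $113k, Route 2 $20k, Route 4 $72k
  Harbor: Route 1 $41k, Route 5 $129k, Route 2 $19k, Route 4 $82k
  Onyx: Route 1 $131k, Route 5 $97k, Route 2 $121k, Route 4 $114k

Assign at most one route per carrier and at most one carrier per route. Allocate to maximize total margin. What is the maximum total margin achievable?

Optimal: Delta→Route 1 ($115k), Harbor→Route 5 ($129k), Ember→Route 2 ($97k), Onyx→Route 4 ($114k) — total 115+129+97+114 = $455k.
Max-entry greedy (repeatedly take the single best remaining cell) gives $447k, worse by 8.

Max total: $455k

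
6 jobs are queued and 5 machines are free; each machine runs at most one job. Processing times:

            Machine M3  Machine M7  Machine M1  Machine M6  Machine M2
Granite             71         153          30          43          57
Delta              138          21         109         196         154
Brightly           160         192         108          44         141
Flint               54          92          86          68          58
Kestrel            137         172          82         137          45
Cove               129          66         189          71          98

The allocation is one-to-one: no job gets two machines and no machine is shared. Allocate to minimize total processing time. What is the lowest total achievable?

Minimum total: 194 min

Optimal: Flint→Machine M3 (54 min), Delta→Machine M7 (21 min), Granite→Machine M1 (30 min), Brightly→Machine M6 (44 min), Kestrel→Machine M2 (45 min) — total 54+21+30+44+45 = 194 min.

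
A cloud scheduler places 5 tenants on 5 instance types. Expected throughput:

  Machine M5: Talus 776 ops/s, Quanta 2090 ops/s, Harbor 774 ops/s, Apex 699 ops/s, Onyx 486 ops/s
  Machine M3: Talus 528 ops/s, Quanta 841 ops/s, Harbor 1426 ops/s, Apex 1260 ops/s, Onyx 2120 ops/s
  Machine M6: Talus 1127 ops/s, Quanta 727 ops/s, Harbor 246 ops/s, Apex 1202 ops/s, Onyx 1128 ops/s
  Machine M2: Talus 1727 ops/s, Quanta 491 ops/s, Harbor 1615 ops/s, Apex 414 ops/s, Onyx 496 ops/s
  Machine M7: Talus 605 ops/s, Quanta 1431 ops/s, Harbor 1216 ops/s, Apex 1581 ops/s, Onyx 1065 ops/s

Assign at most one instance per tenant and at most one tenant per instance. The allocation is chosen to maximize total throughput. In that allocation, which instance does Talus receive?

Optimal: Talus→Machine M6 (1127 ops/s), Quanta→Machine M5 (2090 ops/s), Harbor→Machine M2 (1615 ops/s), Apex→Machine M7 (1581 ops/s), Onyx→Machine M3 (2120 ops/s) — total 1127+2090+1615+1581+2120 = 8533 ops/s.
Max-entry greedy (repeatedly take the single best remaining cell) gives 7764 ops/s, worse by 769.
Every other assignment is strictly worse.
Talus's own top instance is Machine M2 (1727 ops/s), but forcing Talus→Machine M2 and reassigning the rest optimally gives only 8355 ops/s — worse by 178.

Talus receives Machine M6.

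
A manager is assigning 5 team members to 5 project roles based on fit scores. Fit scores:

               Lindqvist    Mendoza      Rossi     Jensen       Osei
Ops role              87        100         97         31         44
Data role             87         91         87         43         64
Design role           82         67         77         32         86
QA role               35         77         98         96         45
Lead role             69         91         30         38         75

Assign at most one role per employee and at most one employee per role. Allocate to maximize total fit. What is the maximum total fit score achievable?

Optimal: Lindqvist→Data role (87 pts), Mendoza→Lead role (91 pts), Rossi→Ops role (97 pts), Jensen→QA role (96 pts), Osei→Design role (86 pts) — total 87+91+97+96+86 = 457 pts.
Column-greedy (each role in turn goes to its best remaining employee) gives 409 pts, worse by 48.
No other one-to-one assignment exceeds 457 pts.

Max total: 457 pts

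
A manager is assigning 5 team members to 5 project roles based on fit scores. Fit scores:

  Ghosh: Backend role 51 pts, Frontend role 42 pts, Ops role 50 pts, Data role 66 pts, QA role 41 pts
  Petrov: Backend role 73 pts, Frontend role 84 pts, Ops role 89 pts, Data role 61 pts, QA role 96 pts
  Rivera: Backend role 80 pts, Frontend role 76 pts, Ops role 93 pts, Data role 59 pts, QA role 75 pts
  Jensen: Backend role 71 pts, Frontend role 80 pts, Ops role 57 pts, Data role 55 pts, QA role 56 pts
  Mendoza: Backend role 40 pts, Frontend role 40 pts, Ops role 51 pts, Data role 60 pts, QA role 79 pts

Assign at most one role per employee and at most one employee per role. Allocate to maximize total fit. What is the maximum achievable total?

Optimal: Ghosh→Data role (66 pts), Petrov→Ops role (89 pts), Rivera→Backend role (80 pts), Jensen→Frontend role (80 pts), Mendoza→QA role (79 pts) — total 66+89+80+80+79 = 394 pts.
Max-entry greedy (repeatedly take the single best remaining cell) gives 375 pts, worse by 19.
Next-best assignment: Ghosh→Data role, Petrov→Frontend role, Rivera→Ops role, Jensen→Backend role, Mendoza→QA role = 393 pts.
Every other assignment is strictly worse.

Maximum total: 394 pts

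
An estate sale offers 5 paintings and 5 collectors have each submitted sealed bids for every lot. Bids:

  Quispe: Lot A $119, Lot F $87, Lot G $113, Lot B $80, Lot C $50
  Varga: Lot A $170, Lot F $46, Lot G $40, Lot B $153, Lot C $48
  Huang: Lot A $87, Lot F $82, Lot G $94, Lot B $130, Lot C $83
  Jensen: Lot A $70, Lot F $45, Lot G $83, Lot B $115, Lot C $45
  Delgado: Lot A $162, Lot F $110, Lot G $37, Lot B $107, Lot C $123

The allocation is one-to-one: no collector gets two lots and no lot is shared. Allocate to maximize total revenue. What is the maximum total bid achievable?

Max total: $603

Optimal: Quispe→Lot G ($113), Varga→Lot A ($170), Huang→Lot F ($82), Jensen→Lot B ($115), Delgado→Lot C ($123) — total 113+170+82+115+123 = $603.
Row-greedy (each collector in turn takes its best remaining lot) gives $534, worse by 69.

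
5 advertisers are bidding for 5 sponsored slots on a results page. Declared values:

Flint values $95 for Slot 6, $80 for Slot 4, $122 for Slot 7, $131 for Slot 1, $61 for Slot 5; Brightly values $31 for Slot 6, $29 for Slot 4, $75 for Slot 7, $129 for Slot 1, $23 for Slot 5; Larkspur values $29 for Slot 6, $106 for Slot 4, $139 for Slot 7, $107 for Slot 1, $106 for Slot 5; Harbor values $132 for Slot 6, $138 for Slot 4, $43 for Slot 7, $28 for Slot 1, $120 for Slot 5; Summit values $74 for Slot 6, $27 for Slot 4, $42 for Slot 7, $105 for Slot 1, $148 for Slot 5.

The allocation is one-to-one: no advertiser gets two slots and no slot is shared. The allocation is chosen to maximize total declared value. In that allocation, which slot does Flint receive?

Optimal: Flint→Slot 6 ($95), Brightly→Slot 1 ($129), Larkspur→Slot 7 ($139), Harbor→Slot 4 ($138), Summit→Slot 5 ($148) — total 95+129+139+138+148 = $649.
Max-entry greedy (repeatedly take the single best remaining cell) gives $587, worse by 62.
Next-best assignment: Flint→Slot 7, Brightly→Slot 1, Larkspur→Slot 4, Harbor→Slot 6, Summit→Slot 5 = $637.
No other one-to-one assignment exceeds $649.
Flint's own top slot is Slot 1 ($131), but forcing Flint→Slot 1 and reassigning the rest optimally gives only $592 — worse by 57.

Flint receives Slot 6.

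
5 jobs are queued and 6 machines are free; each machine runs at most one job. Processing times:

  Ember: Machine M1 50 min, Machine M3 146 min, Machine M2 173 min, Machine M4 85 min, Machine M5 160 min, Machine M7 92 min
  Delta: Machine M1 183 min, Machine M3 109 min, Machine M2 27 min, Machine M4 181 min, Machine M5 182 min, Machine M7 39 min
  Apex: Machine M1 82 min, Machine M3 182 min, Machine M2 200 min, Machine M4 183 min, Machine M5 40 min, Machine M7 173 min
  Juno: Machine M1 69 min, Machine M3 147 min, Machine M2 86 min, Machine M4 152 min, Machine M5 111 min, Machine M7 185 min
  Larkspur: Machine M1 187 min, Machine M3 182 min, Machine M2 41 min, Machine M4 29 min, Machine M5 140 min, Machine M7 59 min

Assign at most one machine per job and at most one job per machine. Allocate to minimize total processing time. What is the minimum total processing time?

Optimal: Ember→Machine M1 (50 min), Delta→Machine M7 (39 min), Apex→Machine M5 (40 min), Juno→Machine M2 (86 min), Larkspur→Machine M4 (29 min) — total 50+39+40+86+29 = 244 min.
Min-entry greedy (repeatedly take the single cheapest remaining cell) gives 293 min, worse by 49.

Minimum total: 244 min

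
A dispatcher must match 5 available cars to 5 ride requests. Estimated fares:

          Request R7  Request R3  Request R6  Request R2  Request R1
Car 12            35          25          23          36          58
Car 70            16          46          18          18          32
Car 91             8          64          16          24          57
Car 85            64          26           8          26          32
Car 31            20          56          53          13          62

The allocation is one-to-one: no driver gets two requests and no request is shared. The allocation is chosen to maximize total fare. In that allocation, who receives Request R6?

Optimal: Car 12→Request R1 ($58), Car 70→Request R2 ($18), Car 91→Request R3 ($64), Car 85→Request R7 ($64), Car 31→Request R6 ($53) — total 58+18+64+64+53 = $257.
Row-greedy (each driver in turn takes its best remaining request) gives $245, worse by 12.
Next-best assignment: Car 12→Request R2, Car 70→Request R3, Car 91→Request R1, Car 85→Request R7, Car 31→Request R6 = $256.
Swapping Car 12↔Car 91 (Car 12→Request R3 $25, Car 91→Request R1 $57) loses 40.
Car 31's own top request is Request R1 ($62), but forcing Car 31→Request R1 and reassigning the rest optimally gives only $244 — worse by 13.

Car 31 receives Request R6.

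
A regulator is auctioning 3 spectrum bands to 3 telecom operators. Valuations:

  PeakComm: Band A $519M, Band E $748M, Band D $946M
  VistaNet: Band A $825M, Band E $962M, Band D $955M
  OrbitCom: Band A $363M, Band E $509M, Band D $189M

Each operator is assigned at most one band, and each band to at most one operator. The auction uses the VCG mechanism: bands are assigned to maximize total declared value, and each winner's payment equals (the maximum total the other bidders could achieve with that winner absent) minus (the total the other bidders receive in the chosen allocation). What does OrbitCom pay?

Efficient allocation: PeakComm→Band D ($946M), VistaNet→Band A ($825M), OrbitCom→Band E ($509M); total welfare W = $2280M.
OrbitCom receives Band E at value $509M, so the others get W − 509 = $1771M.
Without OrbitCom: best allocation of the remaining 2 bidders over all 3 bands is PeakComm→Band D ($946M), VistaNet→Band E ($962M), total $1908M.
VCG payment = (others' best without OrbitCom) − (others' welfare with OrbitCom) = 1908 − 1771 = $137M.

OrbitCom pays $137M.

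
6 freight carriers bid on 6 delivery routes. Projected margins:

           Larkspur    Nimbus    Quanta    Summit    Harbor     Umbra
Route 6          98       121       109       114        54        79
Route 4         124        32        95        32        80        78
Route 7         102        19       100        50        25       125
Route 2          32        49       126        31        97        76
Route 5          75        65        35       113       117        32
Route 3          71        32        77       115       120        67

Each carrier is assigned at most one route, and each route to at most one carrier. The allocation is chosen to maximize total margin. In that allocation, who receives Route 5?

Summit receives Route 5.

This is the linear assignment problem.
Optimal: Larkspur→Route 4 ($124k), Nimbus→Route 6 ($121k), Quanta→Route 2 ($126k), Summit→Route 5 ($113k), Harbor→Route 3 ($120k), Umbra→Route 7 ($125k) — total 124+121+126+113+120+125 = $729k.
Column-greedy (each route in turn goes to its best remaining carrier) gives $728k, worse by 1.
Next-best assignment: Larkspur→Route 4, Nimbus→Route 6, Quanta→Route 2, Summit→Route 3, Harbor→Route 5, Umbra→Route 7 = $728k.
No other one-to-one assignment exceeds $729k.
Summit's own top route is Route 3 ($115k), but forcing Summit→Route 3 and reassigning the rest optimally gives only $728k — worse by 1.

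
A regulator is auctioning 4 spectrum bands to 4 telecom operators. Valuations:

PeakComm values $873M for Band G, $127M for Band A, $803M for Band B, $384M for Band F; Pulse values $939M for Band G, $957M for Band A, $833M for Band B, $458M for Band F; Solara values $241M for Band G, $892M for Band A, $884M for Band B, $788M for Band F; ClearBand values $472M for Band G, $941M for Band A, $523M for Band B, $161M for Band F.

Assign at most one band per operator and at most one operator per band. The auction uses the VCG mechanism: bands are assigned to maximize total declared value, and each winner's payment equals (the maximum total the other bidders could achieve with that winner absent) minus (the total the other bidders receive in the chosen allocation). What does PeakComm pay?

PeakComm pays $96M.

Efficient allocation: PeakComm→Band B ($803M), Pulse→Band G ($939M), Solara→Band F ($788M), ClearBand→Band A ($941M); total welfare W = $3471M.
PeakComm receives Band B at value $803M, so the others get W − 803 = $2668M.
Without PeakComm: best allocation of the remaining 3 bidders over all 4 bands is Pulse→Band G ($939M), Solara→Band B ($884M), ClearBand→Band A ($941M), total $2764M.
VCG payment = (others' best without PeakComm) − (others' welfare with PeakComm) = 2764 − 2668 = $96M.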